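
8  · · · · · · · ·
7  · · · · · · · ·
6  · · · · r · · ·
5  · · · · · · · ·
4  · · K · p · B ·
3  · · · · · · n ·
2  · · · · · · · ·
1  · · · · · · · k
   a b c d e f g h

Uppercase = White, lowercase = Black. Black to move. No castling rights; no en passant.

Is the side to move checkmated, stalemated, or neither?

Black to move; black king on h1.
In check: no.
Legal moves for Black: Re8, Re7, Rh6, Rg6, Rf6, Rd6, Rc6+, Rb6, Ra6, Re5, Nh5, Nf5, Ne2, Nf1, Kh2, Kg2, Kg1, e3.
Black has 18 legal moves and is not in check → neither.

neither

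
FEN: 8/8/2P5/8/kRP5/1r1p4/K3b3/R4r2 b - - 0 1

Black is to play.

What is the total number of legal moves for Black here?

Black to move; king on a4.
In check: yes, from the white rook on b4.
Legal moves: Ka5, Kxb4, Rxb4.
Count: 3.

3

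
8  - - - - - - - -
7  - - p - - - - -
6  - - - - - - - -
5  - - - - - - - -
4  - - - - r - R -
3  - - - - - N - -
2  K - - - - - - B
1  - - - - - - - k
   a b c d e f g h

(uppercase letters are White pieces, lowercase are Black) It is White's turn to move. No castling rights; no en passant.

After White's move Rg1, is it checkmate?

After Rg1: black king on h1; in check: yes, from the white rook on g1.
King squares — g1: attacked by Bh2; g2: attacked by Rg1; h2: attacked by Nf3.
Black has no legal moves → checkmate.

yes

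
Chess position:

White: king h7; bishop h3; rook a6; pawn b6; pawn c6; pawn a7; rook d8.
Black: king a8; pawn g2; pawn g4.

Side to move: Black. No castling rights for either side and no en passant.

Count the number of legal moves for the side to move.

0

Black to move; king on a8.
In check: yes, from the white rook on d8.
Legal moves: none.
Count: 0.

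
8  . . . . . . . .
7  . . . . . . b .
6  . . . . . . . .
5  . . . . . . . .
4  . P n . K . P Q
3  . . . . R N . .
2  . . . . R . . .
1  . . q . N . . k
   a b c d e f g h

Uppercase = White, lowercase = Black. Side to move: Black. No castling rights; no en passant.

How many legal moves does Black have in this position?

0

Black to move; king on h1.
In check: yes, from the white queen on h4.
Legal moves: none.
Count: 0.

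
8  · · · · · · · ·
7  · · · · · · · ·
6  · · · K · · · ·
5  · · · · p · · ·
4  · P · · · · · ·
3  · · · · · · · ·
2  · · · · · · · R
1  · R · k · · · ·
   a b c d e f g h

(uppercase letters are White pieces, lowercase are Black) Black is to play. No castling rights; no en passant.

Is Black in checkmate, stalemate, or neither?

checkmate

Black to move; black king on d1.
In check: yes, from the white rook on b1.
King squares — c1: attacked by Rb1; e1: attacked by Rb1; c2: attacked by Rh2; d2: attacked by Rh2; e2: attacked by Rh2.
Legal moves for Black: none.
In check with no legal moves → checkmate.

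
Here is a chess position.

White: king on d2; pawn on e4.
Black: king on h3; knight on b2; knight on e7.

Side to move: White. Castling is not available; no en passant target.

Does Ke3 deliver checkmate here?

After Ke3: black king on h3; in check: no.
Black is not in check, so this cannot be checkmate.

no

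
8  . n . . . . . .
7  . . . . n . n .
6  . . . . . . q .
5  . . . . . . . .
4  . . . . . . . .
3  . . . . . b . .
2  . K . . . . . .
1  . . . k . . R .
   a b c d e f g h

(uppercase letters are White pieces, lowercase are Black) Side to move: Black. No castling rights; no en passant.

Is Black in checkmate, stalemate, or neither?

Black to move; black king on d1.
In check: yes, from the white rook on g1.
Legal moves for Black: Ke2, Kd2, Qxg1.
Black is in check but has 3 legal moves → neither.

neither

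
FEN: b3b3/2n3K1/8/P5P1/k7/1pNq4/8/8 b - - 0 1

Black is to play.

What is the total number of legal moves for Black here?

4

Black to move; king on a4.
In check: yes, from the white knight on c3.
Legal moves: Kxa5, Kb4, Ka3, Qxc3+.
Count: 4.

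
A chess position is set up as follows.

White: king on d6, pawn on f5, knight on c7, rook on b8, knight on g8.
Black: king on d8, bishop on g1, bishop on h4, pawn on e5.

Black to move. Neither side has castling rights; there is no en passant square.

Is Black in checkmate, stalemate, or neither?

checkmate

Black to move; black king on d8.
In check: yes, from the white rook on b8.
King squares — c7: attacked by Kd6; d7: attacked by Kd6; e7: attacked by Kd6; c8: attacked by Rb8; e8: attacked by Nc7.
Legal moves for Black: none.
In check with no legal moves → checkmate.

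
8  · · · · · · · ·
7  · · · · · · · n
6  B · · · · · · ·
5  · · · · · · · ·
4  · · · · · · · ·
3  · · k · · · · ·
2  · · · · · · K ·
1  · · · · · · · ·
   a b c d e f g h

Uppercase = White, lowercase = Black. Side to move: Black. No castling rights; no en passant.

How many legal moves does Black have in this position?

9

Black to move; king on c3.
In check: no.
Legal moves: Nf8, Nf6, Ng5, Kd4, Kb4, Kb3, Kd2, Kc2, Kb2.
Count: 9.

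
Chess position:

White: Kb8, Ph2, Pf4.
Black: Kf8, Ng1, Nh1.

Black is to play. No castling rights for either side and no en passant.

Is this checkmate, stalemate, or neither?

Black to move; black king on f8.
In check: no.
Legal moves for Black: Kg8, Ke8, Kg7, Kf7, Ke7, Ng3, Nf2, Nh3, Nf3, Ne2.
Black has 10 legal moves and is not in check → neither.

neither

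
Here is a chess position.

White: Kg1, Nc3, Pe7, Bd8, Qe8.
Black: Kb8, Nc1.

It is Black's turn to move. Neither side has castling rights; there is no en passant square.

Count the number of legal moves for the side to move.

8

Black to move; king on b8.
In check: no.
Legal moves: Kc8, Ka8, Kb7, Ka7, Nd3, Nb3, Ne2+, Na2.
Count: 8.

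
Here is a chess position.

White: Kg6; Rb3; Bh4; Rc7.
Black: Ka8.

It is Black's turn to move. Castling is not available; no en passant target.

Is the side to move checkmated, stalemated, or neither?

Black to move; black king on a8.
In check: no.
King squares — a7: attacked by Rc7; b7: attacked by Rb3; b8: attacked by Rb3.
Legal moves for Black: none.
Not in check and no legal moves → stalemate.

stalemate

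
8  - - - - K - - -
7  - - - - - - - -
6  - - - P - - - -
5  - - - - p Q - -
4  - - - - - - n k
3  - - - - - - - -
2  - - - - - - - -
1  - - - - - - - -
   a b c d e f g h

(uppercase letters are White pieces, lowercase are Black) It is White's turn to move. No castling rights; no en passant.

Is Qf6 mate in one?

After Qf6: black king on h4; in check: yes, from the white queen on f6.
Black has 4 legal replies: Kh5, Kh3, Kg3, Nxf6+.
In check but a legal move exists → not checkmate.

no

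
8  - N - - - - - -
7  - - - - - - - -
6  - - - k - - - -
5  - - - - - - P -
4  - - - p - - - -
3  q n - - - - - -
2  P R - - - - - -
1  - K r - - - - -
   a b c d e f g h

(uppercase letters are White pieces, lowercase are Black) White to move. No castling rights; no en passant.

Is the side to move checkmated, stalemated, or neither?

White to move; white king on b1.
In check: yes, from the black rook on c1.
King squares — a1: attacked by Rc1; c1: attacked by Nb3; a2: own pawn; b2: own rook; c2: attacked by Rc1.
Legal moves for White: none.
In check with no legal moves → checkmate.

checkmate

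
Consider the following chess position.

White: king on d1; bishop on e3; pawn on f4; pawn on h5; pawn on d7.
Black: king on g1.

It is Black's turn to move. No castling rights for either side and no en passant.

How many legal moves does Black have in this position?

Black to move; king on g1.
In check: yes, from the white bishop on e3.
Legal moves: Kh2, Kg2, Kh1, Kf1.
Count: 4.

4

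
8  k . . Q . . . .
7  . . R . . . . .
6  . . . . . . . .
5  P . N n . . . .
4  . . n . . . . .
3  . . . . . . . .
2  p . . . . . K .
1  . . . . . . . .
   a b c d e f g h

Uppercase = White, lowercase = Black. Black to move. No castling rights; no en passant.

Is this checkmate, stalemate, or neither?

checkmate

Black to move; black king on a8.
In check: yes, from the white queen on d8.
King squares — a7: attacked by Rc7; b7: attacked by Nc5; b8: attacked by Qd8.
Legal moves for Black: none.
In check with no legal moves → checkmate.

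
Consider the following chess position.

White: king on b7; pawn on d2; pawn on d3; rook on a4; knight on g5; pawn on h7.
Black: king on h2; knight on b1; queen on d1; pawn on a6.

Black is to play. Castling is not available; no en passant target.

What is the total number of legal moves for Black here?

21

Black to move; king on h2.
In check: no.
Legal moves: Kg3, Kg2, Kh1, Kg1, Qh5, Qg4, Qxa4, Qf3+, Qb3+, Qe2, Qxd2, Qc2, Qh1+, Qg1, Qf1, Qe1, Qc1, Nc3, Na3, Nxd2, a5.
Count: 21.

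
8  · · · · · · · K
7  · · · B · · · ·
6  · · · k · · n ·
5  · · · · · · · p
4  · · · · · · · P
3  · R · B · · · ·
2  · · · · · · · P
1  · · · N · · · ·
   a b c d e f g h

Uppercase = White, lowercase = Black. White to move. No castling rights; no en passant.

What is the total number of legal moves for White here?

White to move; king on h8.
In check: yes, from the black knight on g6.
Legal moves: Kg8, Kh7, Kg7, Bxg6.
Count: 4.

4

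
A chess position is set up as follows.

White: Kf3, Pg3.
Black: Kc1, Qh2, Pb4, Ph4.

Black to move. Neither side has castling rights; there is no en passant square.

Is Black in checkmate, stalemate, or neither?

Black to move; black king on c1.
In check: no.
Legal moves for Black include: Qh3, Qxg3+, Qg2+, Qf2+, Qe2+, Qd2, Qc2, Qb2, Qa2, Qh1+, Qg1, Kd2, Kc2, Kb2, Kd1, Kb1, hxg3, h3, ... (list truncated; more exist).
Black has legal moves and is not in check → neither.

neither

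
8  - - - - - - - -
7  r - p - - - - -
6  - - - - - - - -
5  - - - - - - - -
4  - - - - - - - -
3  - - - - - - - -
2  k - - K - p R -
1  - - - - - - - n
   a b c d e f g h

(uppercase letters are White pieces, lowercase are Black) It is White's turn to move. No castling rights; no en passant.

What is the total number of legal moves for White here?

White to move; king on d2.
In check: no.
Legal moves: Rg8, Rg7, Rg6, Rg5, Rg4, Rg3, Rh2, Rxf2, Rg1, Ke3, Kd3, Kc3, Ke2, Kc2, Kd1, Kc1.
Count: 16.

16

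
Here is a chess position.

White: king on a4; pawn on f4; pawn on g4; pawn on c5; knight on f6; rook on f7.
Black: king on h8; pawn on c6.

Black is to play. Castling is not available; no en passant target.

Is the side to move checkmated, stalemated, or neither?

stalemate

Black to move; black king on h8.
In check: no.
King squares — g7: attacked by Rf7; h7: attacked by Nf6; g8: attacked by Nf6.
Legal moves for Black: none.
Not in check and no legal moves → stalemate.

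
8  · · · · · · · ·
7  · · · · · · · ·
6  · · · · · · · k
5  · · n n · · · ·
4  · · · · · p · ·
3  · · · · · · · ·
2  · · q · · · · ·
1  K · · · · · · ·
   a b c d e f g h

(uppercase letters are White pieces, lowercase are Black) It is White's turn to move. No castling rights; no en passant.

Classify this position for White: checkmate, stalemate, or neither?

stalemate

White to move; white king on a1.
In check: no.
King squares — b1: attacked by Qc2; a2: attacked by Qc2; b2: attacked by Qc2.
Legal moves for White: none.
Not in check and no legal moves → stalemate.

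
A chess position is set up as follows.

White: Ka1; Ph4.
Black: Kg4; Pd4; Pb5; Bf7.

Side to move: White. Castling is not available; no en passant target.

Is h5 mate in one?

After h5: black king on g4; in check: no.
Black is not in check, so this cannot be checkmate.

no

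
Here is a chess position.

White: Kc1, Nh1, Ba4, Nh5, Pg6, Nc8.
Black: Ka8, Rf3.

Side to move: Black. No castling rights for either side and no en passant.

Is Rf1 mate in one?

After Rf1: white king on c1; in check: yes, from the black rook on f1.
White has 4 legal replies: Kd2, Kc2, Kb2, Bd1.
In check but a legal move exists → not checkmate.

no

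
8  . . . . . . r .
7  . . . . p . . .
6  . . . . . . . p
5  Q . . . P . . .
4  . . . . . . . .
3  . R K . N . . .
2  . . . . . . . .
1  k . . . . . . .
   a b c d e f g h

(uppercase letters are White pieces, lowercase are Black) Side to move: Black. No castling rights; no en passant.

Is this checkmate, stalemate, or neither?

Black to move; black king on a1.
In check: yes, from the white queen on a5.
King squares — b1: attacked by Rb3; a2: attacked by Qa5; b2: attacked by Rb3.
Legal moves for Black: none.
In check with no legal moves → checkmate.

checkmate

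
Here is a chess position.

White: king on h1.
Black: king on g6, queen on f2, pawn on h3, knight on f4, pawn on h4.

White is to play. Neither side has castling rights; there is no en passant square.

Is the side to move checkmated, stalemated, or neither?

White to move; white king on h1.
In check: no.
King squares — g1: attacked by Qf2; g2: attacked by Qf2; h2: attacked by Qf2.
Legal moves for White: none.
Not in check and no legal moves → stalemate.

stalemate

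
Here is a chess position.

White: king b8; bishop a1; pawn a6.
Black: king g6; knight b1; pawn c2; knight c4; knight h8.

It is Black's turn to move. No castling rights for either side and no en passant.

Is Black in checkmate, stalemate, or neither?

Black to move; black king on g6.
In check: no.
Legal moves for Black include: Nf7, Kh7, Kf7, Kh6, Kh5, Kg5, Kf5, Nd6, Nb6, Ne5, Na5, Ne3, Nca3, Ncd2, Nb2, Nc3, Nba3, Nbd2, ... (list truncated; more exist).
Black has legal moves and is not in check → neither.

neither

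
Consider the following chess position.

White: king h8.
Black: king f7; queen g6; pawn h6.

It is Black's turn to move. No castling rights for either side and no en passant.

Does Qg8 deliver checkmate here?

yes

After Qg8: white king on h8; in check: yes, from the black queen on g8.
King squares — g7: attacked by Kf7; h7: attacked by Qg8; g8: attacked by Kf7.
White has no legal moves → checkmate.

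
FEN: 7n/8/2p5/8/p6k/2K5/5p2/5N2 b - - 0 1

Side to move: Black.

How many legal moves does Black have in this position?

Black to move; king on h4.
In check: no.
Legal moves: Nf7, Ng6, Kh5, Kg5, Kg4, Kh3, c5, a3.
Count: 8.

8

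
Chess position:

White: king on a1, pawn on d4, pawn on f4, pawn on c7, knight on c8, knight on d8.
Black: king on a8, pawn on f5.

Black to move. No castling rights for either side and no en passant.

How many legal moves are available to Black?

0

Black to move; king on a8.
In check: no.
Legal moves: none.
Count: 0.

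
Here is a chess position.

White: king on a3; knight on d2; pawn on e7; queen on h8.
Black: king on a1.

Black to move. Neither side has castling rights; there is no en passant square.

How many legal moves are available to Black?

Black to move; king on a1.
In check: yes, from the white queen on h8.
Legal moves: none.
Count: 0.

0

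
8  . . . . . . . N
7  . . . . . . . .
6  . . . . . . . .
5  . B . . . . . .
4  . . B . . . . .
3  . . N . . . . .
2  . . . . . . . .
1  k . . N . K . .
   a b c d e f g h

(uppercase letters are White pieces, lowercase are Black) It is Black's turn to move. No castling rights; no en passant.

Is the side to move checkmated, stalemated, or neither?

stalemate

Black to move; black king on a1.
In check: no.
King squares — b1: attacked by Nc3; a2: attacked by Nc3; b2: attacked by Nd1.
Legal moves for Black: none.
Not in check and no legal moves → stalemate.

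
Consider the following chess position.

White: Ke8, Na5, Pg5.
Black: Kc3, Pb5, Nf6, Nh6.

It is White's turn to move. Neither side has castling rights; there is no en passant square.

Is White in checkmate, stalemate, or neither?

White to move; white king on e8.
In check: yes, from the black knight on f6.
King squares — d7: attacked by Nf6; e7: available; f7: attacked by Nh6; d8: available; f8: available.
Legal moves for White: Kf8, Kd8, Ke7, gxf6.
White is in check but has 4 legal moves → neither.

neither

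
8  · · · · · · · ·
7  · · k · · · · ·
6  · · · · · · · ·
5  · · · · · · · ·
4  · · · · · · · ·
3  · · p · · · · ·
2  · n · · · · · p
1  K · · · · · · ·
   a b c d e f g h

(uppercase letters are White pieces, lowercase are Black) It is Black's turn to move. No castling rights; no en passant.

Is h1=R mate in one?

After h1=R: white king on a1; in check: yes, from the black rook on h1.
White has 1 legal reply: Ka2.
In check but a legal move exists → not checkmate.

no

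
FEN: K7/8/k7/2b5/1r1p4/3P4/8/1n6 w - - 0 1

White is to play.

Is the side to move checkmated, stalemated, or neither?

White to move; white king on a8.
In check: no.
King squares — a7: attacked by Bc5; b7: attacked by Rb4; b8: attacked by Rb4.
Legal moves for White: none.
Not in check and no legal moves → stalemate.

stalemate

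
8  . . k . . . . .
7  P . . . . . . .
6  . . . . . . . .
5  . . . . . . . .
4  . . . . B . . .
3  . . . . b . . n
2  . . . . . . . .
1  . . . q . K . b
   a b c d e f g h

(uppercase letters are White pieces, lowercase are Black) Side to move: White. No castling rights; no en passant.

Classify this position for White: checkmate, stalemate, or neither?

checkmate

White to move; white king on f1.
In check: yes, from the black queen on d1.
King squares — e1: attacked by Qd1; g1: attacked by Qd1; e2: attacked by Qd1; f2: attacked by Be3; g2: attacked by Bh1.
Legal moves for White: none.
In check with no legal moves → checkmate.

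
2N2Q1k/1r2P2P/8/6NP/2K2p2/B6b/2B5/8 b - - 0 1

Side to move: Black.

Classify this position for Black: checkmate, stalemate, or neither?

checkmate

Black to move; black king on h8.
In check: yes, from the white queen on f8.
King squares — g7: attacked by Qf8; h7: attacked by Bc2; g8: attacked by Ph7.
Legal moves for Black: none.
In check with no legal moves → checkmate.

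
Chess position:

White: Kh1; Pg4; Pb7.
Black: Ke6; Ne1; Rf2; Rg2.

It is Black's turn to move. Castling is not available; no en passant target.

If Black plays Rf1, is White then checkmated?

After Rf1: white king on h1; in check: yes, from the black rook on f1.
King squares — g1: attacked by Rf1; g2: attacked by Ne1; h2: attacked by Rg2.
White has no legal moves → checkmate.

yes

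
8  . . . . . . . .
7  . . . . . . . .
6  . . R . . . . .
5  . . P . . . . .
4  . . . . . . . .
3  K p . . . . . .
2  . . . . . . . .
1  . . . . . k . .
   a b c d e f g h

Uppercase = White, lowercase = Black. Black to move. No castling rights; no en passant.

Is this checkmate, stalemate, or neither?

neither

Black to move; black king on f1.
In check: no.
Legal moves for Black: Kg2, Kf2, Ke2, Kg1, Ke1, b2.
Black has 6 legal moves and is not in check → neither.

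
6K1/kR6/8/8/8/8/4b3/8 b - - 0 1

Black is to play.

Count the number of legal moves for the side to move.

3

Black to move; king on a7.
In check: yes, from the white rook on b7.
Legal moves: Ka8, Kxb7, Ka6.
Count: 3.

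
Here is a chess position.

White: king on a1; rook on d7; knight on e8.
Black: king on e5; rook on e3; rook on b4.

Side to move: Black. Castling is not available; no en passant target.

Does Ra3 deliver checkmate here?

yes

After Ra3: white king on a1; in check: yes, from the black rook on a3.
King squares — b1: attacked by Rb4; a2: attacked by Ra3; b2: attacked by Rb4.
White has no legal moves → checkmate.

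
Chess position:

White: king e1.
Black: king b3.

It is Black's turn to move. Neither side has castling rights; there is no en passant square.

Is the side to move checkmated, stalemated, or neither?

neither

Black to move; black king on b3.
In check: no.
Legal moves for Black: Kc4, Kb4, Ka4, Kc3, Ka3, Kc2, Kb2, Ka2.
Black has 8 legal moves and is not in check → neither.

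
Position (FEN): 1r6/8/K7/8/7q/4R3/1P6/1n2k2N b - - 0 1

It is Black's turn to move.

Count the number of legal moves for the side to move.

3

Black to move; king on e1.
In check: yes, from the white rook on e3.
Legal moves: Kd2, Kf1, Kd1.
Count: 3.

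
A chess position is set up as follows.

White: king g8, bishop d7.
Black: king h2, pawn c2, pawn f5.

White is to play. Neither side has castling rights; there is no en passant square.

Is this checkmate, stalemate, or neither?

White to move; white king on g8.
In check: no.
Legal moves for White: Kh8, Kf8, Kh7, Kg7, Kf7, Be8, Bc8, Be6, Bc6, Bxf5, Bb5, Ba4.
White has 12 legal moves and is not in check → neither.

neither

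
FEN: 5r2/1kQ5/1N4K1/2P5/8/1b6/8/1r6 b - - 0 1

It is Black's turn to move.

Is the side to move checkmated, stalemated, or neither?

neither

Black to move; black king on b7.
In check: yes, from the white queen on c7.
Legal moves for Black: Kxc7, Ka6.
Black is in check but has 2 legal moves → neither.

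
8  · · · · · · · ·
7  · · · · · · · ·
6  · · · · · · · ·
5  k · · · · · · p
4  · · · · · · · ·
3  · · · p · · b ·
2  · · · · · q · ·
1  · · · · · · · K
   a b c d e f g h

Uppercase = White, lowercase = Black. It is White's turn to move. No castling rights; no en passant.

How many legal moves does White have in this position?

0

White to move; king on h1.
In check: no.
Legal moves: none.
Count: 0.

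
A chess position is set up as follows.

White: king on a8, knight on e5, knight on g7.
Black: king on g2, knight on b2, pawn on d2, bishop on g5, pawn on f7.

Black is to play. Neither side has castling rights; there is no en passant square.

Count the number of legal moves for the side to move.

24

Black to move; king on g2.
In check: no.
Legal moves: Bd8, Be7, Bh6, Bf6, Bh4, Bf4, Be3, Kh3, Kg3, Kh2, Kf2, Kh1, Kg1, Kf1, Nc4, Na4, Nd3, Nd1, f6, d1=Q, d1=R, d1=B, d1=N, f5.
Count: 24.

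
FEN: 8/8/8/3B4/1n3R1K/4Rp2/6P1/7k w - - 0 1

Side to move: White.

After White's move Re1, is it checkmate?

After Re1: black king on h1; in check: yes, from the white rook on e1.
Black has 2 legal replies: Kh2, Kxg2.
In check but a legal move exists → not checkmate.

no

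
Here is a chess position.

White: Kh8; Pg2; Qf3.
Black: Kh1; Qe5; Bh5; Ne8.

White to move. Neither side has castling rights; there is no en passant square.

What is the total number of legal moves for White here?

White to move; king on h8.
In check: yes, from the black queen on e5.
Legal moves: Kg8, Kh7, Qf6.
Count: 3.

3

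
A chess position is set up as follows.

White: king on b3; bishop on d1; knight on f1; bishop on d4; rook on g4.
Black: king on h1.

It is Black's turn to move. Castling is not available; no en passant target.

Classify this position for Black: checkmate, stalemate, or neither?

stalemate

Black to move; black king on h1.
In check: no.
King squares — g1: attacked by Bd4; g2: attacked by Rg4; h2: attacked by Nf1.
Legal moves for Black: none.
Not in check and no legal moves → stalemate.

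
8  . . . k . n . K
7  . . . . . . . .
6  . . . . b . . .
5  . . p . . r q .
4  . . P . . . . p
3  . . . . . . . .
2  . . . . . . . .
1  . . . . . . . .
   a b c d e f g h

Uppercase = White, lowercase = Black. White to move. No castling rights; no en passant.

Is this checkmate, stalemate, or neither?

White to move; white king on h8.
In check: no.
King squares — g7: attacked by Qg5; h7: attacked by Nf8; g8: attacked by Qg5.
Legal moves for White: none.
Not in check and no legal moves → stalemate.

stalemate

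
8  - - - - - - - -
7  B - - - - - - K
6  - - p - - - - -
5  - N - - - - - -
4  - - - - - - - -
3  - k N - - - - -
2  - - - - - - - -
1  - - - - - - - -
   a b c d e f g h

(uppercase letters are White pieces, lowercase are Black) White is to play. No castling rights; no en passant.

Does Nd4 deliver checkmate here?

After Nd4: black king on b3; in check: yes, from the white knight on d4.
Black has 5 legal replies: Kc4, Kb4, Kxc3, Ka3, Kb2.
In check but a legal move exists → not checkmate.

no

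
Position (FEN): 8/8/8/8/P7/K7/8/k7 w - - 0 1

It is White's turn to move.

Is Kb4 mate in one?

no

After Kb4: black king on a1; in check: no.
Black is not in check, so this cannot be checkmate.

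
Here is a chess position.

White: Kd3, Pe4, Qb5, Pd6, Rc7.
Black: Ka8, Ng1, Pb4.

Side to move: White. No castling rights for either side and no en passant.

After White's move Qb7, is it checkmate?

After Qb7: black king on a8; in check: yes, from the white queen on b7.
King squares — a7: attacked by Qb7; b7: attacked by Rc7; b8: attacked by Qb7.
Black has no legal moves → checkmate.

yes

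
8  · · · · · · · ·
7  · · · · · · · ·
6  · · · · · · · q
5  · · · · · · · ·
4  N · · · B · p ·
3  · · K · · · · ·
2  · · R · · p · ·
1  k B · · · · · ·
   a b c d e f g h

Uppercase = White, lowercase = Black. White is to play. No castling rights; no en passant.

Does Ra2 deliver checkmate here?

After Ra2: black king on a1; in check: yes, from the white rook on a2.
King squares — b1: attacked by Be4; a2: attacked by Bb1; b2: attacked by Ra2.
Black has no legal moves → checkmate.

yes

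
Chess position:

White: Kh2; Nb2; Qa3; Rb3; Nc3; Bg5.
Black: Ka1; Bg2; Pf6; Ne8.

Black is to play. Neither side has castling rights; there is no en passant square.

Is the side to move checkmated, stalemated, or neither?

Black to move; black king on a1.
In check: yes, from the white queen on a3.
King squares — b1: attacked by Nc3; a2: attacked by Qa3; b2: attacked by Qa3.
Legal moves for Black: none.
In check with no legal moves → checkmate.

checkmate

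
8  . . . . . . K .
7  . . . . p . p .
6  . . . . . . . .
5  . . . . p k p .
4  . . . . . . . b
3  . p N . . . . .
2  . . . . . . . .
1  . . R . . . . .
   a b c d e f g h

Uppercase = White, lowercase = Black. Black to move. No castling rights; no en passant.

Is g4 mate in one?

After g4: white king on g8; in check: no.
White is not in check, so this cannot be checkmate.

no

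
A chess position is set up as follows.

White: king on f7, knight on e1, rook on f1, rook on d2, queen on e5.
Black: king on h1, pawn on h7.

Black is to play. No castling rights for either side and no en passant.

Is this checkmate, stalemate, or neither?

checkmate

Black to move; black king on h1.
In check: yes, from the white rook on f1.
King squares — g1: attacked by Rf1; g2: attacked by Ne1; h2: attacked by Rd2.
Legal moves for Black: none.
In check with no legal moves → checkmate.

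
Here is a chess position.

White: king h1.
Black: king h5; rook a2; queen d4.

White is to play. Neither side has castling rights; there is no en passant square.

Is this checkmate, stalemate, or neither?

stalemate

White to move; white king on h1.
In check: no.
King squares — g1: attacked by Qd4; g2: attacked by Ra2; h2: attacked by Ra2.
Legal moves for White: none.
Not in check and no legal moves → stalemate.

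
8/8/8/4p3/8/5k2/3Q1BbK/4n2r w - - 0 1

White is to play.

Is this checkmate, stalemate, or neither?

checkmate

White to move; white king on h2.
In check: yes, from the black rook on h1.
King squares — g1: attacked by Rh1; h1: attacked by Bg2; g2: attacked by Ne1; g3: attacked by Kf3; h3: attacked by Rh1.
Legal moves for White: none.
In check with no legal moves → checkmate.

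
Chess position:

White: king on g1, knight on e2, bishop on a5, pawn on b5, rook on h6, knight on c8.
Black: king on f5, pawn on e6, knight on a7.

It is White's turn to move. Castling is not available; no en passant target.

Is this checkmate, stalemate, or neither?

neither

White to move; white king on g1.
In check: no.
Legal moves for White include: Ne7+, Nxa7, Nd6+, Nb6, Rh8, Rh7, Rg6, Rf6+, Rxe6, Rh5+, Rh4, Rh3, Rh2, Rh1, Bd8, Bc7, Bb6, Bb4, ... (list truncated; more exist).
White has legal moves and is not in check → neither.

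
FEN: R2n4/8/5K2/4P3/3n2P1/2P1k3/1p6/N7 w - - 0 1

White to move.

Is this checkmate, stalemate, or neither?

neither

White to move; white king on f6.
In check: no.
Legal moves for White include: Rxd8, Rc8, Rb8, Ra7, Ra6, Ra5, Ra4, Ra3, Ra2, Kg7, Ke7, Kg6, Kg5, Nb3, Nc2+, cxd4, e6, g5, ... (list truncated; more exist).
White has legal moves and is not in check → neither.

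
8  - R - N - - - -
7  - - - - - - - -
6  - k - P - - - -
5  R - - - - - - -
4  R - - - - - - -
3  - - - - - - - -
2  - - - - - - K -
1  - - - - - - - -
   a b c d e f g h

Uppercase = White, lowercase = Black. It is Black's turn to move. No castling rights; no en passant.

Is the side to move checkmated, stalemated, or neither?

checkmate

Black to move; black king on b6.
In check: yes, from the white rook on b8.
King squares — a5: attacked by Ra4; b5: attacked by Ra5; c5: attacked by Ra5; a6: attacked by Ra5; c6: attacked by Nd8; a7: attacked by Ra5; b7: attacked by Rb8; c7: attacked by Pd6.
Legal moves for Black: none.
In check with no legal moves → checkmate.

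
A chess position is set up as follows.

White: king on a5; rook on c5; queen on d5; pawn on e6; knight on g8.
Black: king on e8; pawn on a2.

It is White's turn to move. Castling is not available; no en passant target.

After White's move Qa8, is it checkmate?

yes

After Qa8: black king on e8; in check: yes, from the white queen on a8.
King squares — d7: attacked by Pe6; e7: attacked by Ng8; f7: attacked by Pe6; d8: attacked by Qa8; f8: attacked by Qa8.
Black has no legal moves → checkmate.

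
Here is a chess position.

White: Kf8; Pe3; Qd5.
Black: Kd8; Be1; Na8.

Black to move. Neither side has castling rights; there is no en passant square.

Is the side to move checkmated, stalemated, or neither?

Black to move; black king on d8.
In check: yes, from the white queen on d5.
Legal moves for Black: Kc8, Kc7.
Black is in check but has 2 legal moves → neither.

neither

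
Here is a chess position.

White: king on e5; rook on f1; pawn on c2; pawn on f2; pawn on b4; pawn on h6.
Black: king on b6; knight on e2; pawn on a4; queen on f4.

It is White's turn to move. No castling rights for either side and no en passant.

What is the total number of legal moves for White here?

2

White to move; king on e5.
In check: yes, from the black queen on f4.
Legal moves: Ke6, Kd5.
Count: 2.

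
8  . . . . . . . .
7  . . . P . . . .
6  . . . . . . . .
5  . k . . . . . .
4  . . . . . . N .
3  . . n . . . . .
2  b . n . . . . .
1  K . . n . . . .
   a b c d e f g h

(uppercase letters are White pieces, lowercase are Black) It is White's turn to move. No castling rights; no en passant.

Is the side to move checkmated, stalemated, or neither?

White to move; white king on a1.
In check: yes, from the black knight on c2.
King squares — b1: attacked by Ba2; a2: attacked by Nc3; b2: attacked by Nd1.
Legal moves for White: none.
In check with no legal moves → checkmate.

checkmate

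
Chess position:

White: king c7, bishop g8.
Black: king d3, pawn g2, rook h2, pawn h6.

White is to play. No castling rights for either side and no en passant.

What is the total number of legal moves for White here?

15

White to move; king on c7.
In check: no.
Legal moves: Bh7+, Bf7, Be6, Bd5, Bc4+, Bb3, Ba2, Kd8, Kc8, Kb8, Kd7, Kb7, Kd6, Kc6, Kb6.
Count: 15.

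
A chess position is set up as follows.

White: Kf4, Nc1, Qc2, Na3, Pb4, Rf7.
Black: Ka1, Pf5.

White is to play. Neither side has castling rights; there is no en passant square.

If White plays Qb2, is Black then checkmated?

After Qb2: black king on a1; in check: yes, from the white queen on b2.
Black has 1 legal reply: Kxb2.
In check but a legal move exists → not checkmate.

no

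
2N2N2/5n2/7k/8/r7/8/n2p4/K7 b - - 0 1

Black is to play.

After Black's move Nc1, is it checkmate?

After Nc1: white king on a1; in check: yes, from the black rook on a4.
White has 2 legal replies: Kb2, Kb1.
In check but a legal move exists → not checkmate.

no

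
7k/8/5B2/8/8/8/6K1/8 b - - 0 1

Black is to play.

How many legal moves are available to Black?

2

Black to move; king on h8.
In check: yes, from the white bishop on f6.
Legal moves: Kg8, Kh7.
Count: 2.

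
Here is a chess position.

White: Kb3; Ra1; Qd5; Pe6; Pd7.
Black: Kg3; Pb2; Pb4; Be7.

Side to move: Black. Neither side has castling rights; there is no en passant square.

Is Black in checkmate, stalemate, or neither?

Black to move; black king on g3.
In check: no.
Legal moves for Black include: Bf8, Bd8, Bf6, Bd6, Bg5, Bc5, Bh4, Kh4, Kg4, Kf4, Kh3, Kh2, Kf2, bxa1=Q, bxa1=R, bxa1=B, bxa1=N+, b1=Q+, ... (list truncated; more exist).
Black has legal moves and is not in check → neither.

neither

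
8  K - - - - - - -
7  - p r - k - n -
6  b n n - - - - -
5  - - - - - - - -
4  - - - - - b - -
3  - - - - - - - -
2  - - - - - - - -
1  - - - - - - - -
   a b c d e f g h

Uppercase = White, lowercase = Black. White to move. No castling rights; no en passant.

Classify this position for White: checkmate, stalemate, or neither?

White to move; white king on a8.
In check: yes, from the black knight on b6.
King squares — a7: attacked by Nc6; b7: attacked by Ba6; b8: attacked by Nc6.
Legal moves for White: none.
In check with no legal moves → checkmate.

checkmate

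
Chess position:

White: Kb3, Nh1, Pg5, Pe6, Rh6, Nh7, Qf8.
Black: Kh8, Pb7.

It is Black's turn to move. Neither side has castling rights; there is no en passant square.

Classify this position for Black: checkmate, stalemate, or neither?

Black to move; black king on h8.
In check: yes, from the white queen on f8.
King squares — g7: attacked by Qf8; h7: attacked by Rh6; g8: attacked by Qf8.
Legal moves for Black: none.
In check with no legal moves → checkmate.

checkmate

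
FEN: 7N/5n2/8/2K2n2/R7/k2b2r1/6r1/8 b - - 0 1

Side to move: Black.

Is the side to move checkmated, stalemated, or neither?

neither

Black to move; black king on a3.
In check: yes, from the white rook on a4.
Legal moves for Black: Kxa4, Kb3, Kb2.
Black is in check but has 3 legal moves → neither.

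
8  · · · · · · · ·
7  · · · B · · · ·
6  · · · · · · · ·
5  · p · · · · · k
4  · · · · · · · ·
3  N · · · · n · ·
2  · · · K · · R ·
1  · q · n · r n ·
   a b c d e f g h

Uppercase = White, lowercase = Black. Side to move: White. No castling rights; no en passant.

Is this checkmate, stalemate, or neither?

White to move; white king on d2.
In check: yes, from the black knight on f3.
King squares — c1: attacked by Qb1; d1: attacked by Qb1; e1: attacked by Rf1; c2: attacked by Qb1; e2: attacked by Ng1; c3: attacked by Nd1; d3: attacked by Qb1; e3: attacked by Nd1.
Legal moves for White: none.
In check with no legal moves → checkmate.

checkmate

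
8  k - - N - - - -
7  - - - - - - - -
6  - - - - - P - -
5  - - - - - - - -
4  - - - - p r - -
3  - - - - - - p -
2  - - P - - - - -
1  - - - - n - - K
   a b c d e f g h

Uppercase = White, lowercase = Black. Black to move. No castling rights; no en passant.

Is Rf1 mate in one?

After Rf1: white king on h1; in check: yes, from the black rook on f1.
King squares — g1: attacked by Rf1; g2: attacked by Ne1; h2: attacked by Pg3.
White has no legal moves → checkmate.

yes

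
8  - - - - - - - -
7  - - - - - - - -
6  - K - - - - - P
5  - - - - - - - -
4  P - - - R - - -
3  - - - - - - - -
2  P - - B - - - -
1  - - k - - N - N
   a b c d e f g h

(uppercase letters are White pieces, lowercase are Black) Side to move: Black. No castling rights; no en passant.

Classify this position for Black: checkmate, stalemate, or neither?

neither

Black to move; black king on c1.
In check: yes, from the white bishop on d2.
King squares — b1: available; d1: available; b2: available; c2: available; d2: attacked by Nf1.
Legal moves for Black: Kc2, Kb2, Kd1, Kb1.
Black is in check but has 4 legal moves → neither.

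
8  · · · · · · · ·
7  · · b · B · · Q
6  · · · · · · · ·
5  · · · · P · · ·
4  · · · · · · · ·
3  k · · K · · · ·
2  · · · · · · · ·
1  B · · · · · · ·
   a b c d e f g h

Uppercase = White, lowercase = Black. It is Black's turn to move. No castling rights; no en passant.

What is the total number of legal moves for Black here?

4

Black to move; king on a3.
In check: yes, from the white bishop on e7.
Legal moves: Ka4, Kb3, Ka2, Bd6.
Count: 4.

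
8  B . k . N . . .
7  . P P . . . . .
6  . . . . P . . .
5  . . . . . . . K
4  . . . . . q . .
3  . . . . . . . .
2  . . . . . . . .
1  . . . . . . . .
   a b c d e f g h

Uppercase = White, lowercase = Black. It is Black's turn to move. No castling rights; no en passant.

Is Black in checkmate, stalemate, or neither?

Black to move; black king on c8.
In check: yes, from the white pawn on b7.
King squares — b7: attacked by Ba8; c7: attacked by Ne8; d7: attacked by Pe6; b8: attacked by Pc7; d8: attacked by Pc7.
Legal moves for Black: none.
In check with no legal moves → checkmate.

checkmate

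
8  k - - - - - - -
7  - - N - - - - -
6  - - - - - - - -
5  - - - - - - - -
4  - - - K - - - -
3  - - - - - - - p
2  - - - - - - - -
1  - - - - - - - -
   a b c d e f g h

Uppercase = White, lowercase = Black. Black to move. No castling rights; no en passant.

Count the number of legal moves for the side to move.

Black to move; king on a8.
In check: yes, from the white knight on c7.
Legal moves: Kb8, Kb7, Ka7.
Count: 3.

3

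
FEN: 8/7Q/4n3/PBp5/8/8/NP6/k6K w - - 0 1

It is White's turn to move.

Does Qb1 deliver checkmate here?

After Qb1: black king on a1; in check: yes, from the white queen on b1.
Black has 1 legal reply: Kxb1.
In check but a legal move exists → not checkmate.

no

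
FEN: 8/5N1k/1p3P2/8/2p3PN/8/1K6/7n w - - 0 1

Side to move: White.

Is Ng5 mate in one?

After Ng5: black king on h7; in check: yes, from the white knight on g5.
Black has 3 legal replies: Kh8, Kg8, Kh6.
In check but a legal move exists → not checkmate.

no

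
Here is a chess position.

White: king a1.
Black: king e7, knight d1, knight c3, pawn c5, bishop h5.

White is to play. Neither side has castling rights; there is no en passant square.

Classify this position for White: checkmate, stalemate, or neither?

White to move; white king on a1.
In check: no.
King squares — b1: attacked by Nc3; a2: attacked by Nc3; b2: attacked by Nd1.
Legal moves for White: none.
Not in check and no legal moves → stalemate.

stalemate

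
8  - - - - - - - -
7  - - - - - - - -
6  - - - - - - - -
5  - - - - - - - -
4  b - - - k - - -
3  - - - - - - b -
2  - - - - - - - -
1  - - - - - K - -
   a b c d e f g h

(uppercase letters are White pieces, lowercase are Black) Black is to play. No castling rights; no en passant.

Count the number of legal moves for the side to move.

Black to move; king on e4.
In check: no.
Legal moves: Kf5, Ke5, Kd5, Kf4, Kd4, Kf3, Ke3, Kd3, Be8, Bd7, Bc6, Bb5+, Bb3, Bc2, Bd1, Bb8, Bc7, Bd6, Be5, Bh4, Bf4, Bh2, Bf2, Be1.
Count: 24.

24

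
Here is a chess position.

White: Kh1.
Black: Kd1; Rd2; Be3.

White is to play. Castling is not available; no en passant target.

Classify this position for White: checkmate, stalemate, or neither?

White to move; white king on h1.
In check: no.
King squares — g1: attacked by Be3; g2: attacked by Rd2; h2: attacked by Rd2.
Legal moves for White: none.
Not in check and no legal moves → stalemate.

stalemate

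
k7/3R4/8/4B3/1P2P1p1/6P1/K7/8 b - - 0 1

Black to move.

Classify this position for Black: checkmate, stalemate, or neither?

stalemate

Black to move; black king on a8.
In check: no.
King squares — a7: attacked by Rd7; b7: attacked by Rd7; b8: attacked by Be5.
Legal moves for Black: none.
Not in check and no legal moves → stalemate.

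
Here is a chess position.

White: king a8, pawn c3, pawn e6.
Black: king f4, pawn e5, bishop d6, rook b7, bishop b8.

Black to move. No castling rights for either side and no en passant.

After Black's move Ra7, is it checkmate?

yes

After Ra7: white king on a8; in check: yes, from the black rook on a7.
King squares — a7: attacked by Bb8; b7: attacked by Ra7; b8: attacked by Bd6.
White has no legal moves → checkmate.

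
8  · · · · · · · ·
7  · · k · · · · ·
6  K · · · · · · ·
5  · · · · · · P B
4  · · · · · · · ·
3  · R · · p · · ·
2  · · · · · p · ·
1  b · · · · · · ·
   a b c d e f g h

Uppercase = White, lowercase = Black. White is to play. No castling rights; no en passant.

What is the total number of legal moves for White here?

22

White to move; king on a6.
In check: no.
Legal moves: Ka7, Kb5, Ka5, Be8, Bf7, Bg6, Bg4, Bf3, Be2, Bd1, Rb8, Rb7+, Rb6, Rb5, Rb4, Rxe3, Rd3, Rc3+, Ra3, Rb2, Rb1, g6.
Count: 22.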